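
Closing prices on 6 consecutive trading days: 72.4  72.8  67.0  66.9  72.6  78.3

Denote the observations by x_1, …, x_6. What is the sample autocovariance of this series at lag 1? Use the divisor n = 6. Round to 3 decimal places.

Mean x̄ = (72.4 + 72.8 + 67.0 + 66.9 + 72.6 + 78.3)/6 = 71.6667
Σ_{t=1}^{5}(x_t−x̄)(x_{t+1}−x̄) = 19.5289
γ_1 = 19.5289 / 6 = 3.255

3.255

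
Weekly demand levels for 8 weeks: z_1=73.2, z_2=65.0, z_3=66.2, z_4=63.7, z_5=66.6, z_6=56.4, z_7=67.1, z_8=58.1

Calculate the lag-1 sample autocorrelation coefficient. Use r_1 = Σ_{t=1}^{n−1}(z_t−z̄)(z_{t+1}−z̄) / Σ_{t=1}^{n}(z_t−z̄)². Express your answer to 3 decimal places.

-0.266

Mean z̄ = (73.2 + 65.0 + 66.2 + 63.7 + 66.6 + 56.4 + 67.1 + 58.1)/8 = 64.5375
Deviations from mean: 8.6625, 0.4625, 1.6625, -0.8375, 2.0625, -8.1375, 2.5625, -6.4375
Σ(z_t−z̄)(z_{t+1}−z̄) = (4.0064) + (0.7689) + (-1.3923) + (-1.7273) + (-16.7836) + (-20.8523) + (-16.4961) = -52.4764
Denominator Σ(z_t−z̄)² = 197.1988
r_1 = -52.4764 / 197.1988 = -0.266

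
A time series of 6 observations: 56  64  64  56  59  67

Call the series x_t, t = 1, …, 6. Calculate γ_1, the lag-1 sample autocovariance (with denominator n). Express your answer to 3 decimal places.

Mean x̄ = (56 + 64 + 64 + 56 + 59 + 67)/6 = 61.0000
Deviations: -5.0000, 3.0000, 3.0000, -5.0000, -2.0000, 6.0000
Σ_{t=1}^{5}(x_t−x̄)(x_{t+1}−x̄) = -23.0000
γ_1 = -23.0000 / 6 = -3.833

-3.833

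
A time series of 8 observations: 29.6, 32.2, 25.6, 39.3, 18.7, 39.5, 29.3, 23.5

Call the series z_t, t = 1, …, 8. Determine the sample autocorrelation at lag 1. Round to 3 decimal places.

Mean z̄ = (29.6 + 32.2 + 25.6 + 39.3 + 18.7 + 39.5 + 29.3 + 23.5)/8 = 29.7125
Deviations from mean: -0.1125, 2.4875, -4.1125, 9.5875, -11.0125, 9.7875, -0.4125, -6.2125
Σ(z_t−z̄)(z_{t+1}−z̄) = (-0.2798) + (-10.2298) + (-39.4286) + (-105.5823) + (-107.7848) + (-4.0373) + (2.5627) = -264.7802
Denominator Σ(z_t−z̄)² = 370.8688
r_1 = -264.7802 / 370.8688 = -0.714

-0.714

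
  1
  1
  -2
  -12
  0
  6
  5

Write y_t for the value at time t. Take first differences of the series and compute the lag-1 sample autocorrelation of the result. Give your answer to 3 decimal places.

-0.097

First differences Δy: 0, -3, -10, 12, 6, -1
Mean of differences = 0.6667
Numerator Σ(Δy_t−Δȳ)(Δy_{t+1}−Δȳ) = -27.7778
Denominator Σ(Δy_t−Δȳ)² = 287.3333
r_1(Δy) = -27.7778 / 287.3333 = -0.097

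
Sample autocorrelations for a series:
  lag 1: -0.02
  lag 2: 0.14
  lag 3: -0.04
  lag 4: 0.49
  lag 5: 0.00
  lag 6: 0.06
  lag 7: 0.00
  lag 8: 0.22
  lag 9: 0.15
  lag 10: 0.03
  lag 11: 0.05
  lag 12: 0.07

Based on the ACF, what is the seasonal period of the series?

4

The largest autocorrelation is r_4 = 0.49, with a weaker echo at lag 8 (0.22); the remaining lags stay at or below 0.15.
The dominant spike at lag 4 indicates a seasonal period of 4.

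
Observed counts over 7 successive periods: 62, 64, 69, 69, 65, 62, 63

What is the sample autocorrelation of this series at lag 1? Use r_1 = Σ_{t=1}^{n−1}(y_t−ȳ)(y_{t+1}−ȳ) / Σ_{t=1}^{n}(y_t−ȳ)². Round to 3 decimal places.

0.393

Mean ȳ = (62 + 64 + 69 + 69 + 65 + 62 + 63)/7 = 64.8571
Deviations from mean: -2.8571, -0.8571, 4.1429, 4.1429, 0.1429, -2.8571, -1.8571
Σ(y_t−ȳ)(y_{t+1}−ȳ) = (2.4490) + (-3.5510) + (17.1633) + (0.5918) + (-0.4082) + (5.3061) = 21.5510
Denominator Σ(y_t−ȳ)² = 54.8571
r_1 = 21.5510 / 54.8571 = 0.393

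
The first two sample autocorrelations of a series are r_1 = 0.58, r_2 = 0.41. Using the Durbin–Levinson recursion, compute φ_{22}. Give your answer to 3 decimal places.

φ_{22} = (r_2 − r_1²) / (1 − r_1²)
r_1² = (0.58)² = 0.3364
Numerator = 0.41 − 0.3364 = 0.0736; denominator = 1 − 0.3364 = 0.6636
φ_{22} = 0.0736 / 0.6636 = 0.111

0.111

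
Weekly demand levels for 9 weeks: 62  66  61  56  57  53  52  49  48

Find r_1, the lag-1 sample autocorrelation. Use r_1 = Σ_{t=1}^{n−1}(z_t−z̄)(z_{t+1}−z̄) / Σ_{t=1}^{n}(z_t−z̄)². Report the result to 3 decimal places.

0.677

Mean z̄ = (62 + 66 + 61 + 56 + 57 + 53 + 52 + 49 + 48)/9 = 56.0000
Numerator Σ_{t=1}^{8}(z_t−z̄)(z_{t+1}−z̄) = 203.0000
Denominator Σ(z_t−z̄)² = 300.0000
r_1 = 203.0000 / 300.0000 = 0.677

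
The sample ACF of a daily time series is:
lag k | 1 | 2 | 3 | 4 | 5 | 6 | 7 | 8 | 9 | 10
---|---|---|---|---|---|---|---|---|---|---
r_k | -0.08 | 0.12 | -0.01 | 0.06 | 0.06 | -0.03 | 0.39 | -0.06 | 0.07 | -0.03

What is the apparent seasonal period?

The largest autocorrelation is r_7 = 0.39; the remaining lags stay at or below 0.12.
The dominant spike at lag 7 indicates a seasonal period of 7.

7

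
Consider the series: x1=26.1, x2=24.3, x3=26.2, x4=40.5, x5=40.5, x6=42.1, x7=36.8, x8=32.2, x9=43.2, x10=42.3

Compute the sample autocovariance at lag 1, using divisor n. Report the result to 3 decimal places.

Mean x̄ = (26.1 + 24.3 + 26.2 + 40.5 + 40.5 + 42.1 + 36.8 + 32.2 + 43.2 + 42.3)/10 = 35.4200
Σ_{t=1}^{9}(x_t−x̄)(x_{t+1}−x̄) = 252.3176
γ_1 = 252.3176 / 10 = 25.232

25.232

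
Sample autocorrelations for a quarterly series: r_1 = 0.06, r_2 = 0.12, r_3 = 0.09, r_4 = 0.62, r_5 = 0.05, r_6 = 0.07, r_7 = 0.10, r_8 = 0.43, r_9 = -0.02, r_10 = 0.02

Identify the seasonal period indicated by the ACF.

4

The largest autocorrelation is r_4 = 0.62, with a weaker echo at lag 8 (0.43); the remaining lags stay at or below 0.12.
The dominant spike at lag 4 indicates a seasonal period of 4.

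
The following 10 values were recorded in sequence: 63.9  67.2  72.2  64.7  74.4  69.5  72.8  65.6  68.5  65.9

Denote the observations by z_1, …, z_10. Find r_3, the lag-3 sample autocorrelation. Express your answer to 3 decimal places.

-0.257

Mean z̄ = (63.9 + 67.2 + 72.2 + 64.7 + 74.4 + 69.5 + 72.8 + 65.6 + 68.5 + 65.9)/10 = 68.4700
Numerator Σ_{t=1}^{7}(z_t−z̄)(z_{t+3}−z̄) = -30.9007
Denominator Σ(z_t−z̄)² = 120.4410
r_3 = -30.9007 / 120.4410 = -0.257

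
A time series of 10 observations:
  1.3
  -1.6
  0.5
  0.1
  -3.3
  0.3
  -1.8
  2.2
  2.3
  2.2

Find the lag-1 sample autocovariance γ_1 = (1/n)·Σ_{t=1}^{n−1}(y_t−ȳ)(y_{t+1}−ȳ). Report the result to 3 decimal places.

0.171

Mean ȳ = (1.3 − 1.6 + 0.5 + 0.1 − 3.3 + 0.3 − 1.8 + 2.2 + 2.3 + 2.2)/10 = 0.2200
Σ_{t=1}^{9}(y_t−ȳ)(y_{t+1}−ȳ) = 1.7076
γ_1 = 1.7076 / 10 = 0.171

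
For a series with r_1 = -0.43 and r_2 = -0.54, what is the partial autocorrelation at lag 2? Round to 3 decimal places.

-0.889

φ_{22} = (r_2 − r_1²) / (1 − r_1²)
r_1² = (-0.43)² = 0.1849
Numerator = -0.54 − 0.1849 = -0.7249; denominator = 1 − 0.1849 = 0.8151
φ_{22} = -0.7249 / 0.8151 = -0.889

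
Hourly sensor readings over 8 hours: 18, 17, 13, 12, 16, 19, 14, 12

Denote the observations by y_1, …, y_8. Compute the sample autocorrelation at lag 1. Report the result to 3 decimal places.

Mean ȳ = (18 + 17 + 13 + 12 + 16 + 19 + 14 + 12)/8 = 15.1250
Σ(y_t−ȳ)(y_{t+1}−ȳ) = (5.3906) + (-3.9844) + (6.6406) + (-2.7344) + (3.3906) + (-4.3594) + (3.5156) = 7.8594
Denominator Σ(y_t−ȳ)² = 52.8750
r_1 = 7.8594 / 52.8750 = 0.149

0.149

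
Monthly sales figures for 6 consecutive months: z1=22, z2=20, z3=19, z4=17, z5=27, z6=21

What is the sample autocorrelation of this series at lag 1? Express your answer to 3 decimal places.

-0.259

Mean z̄ = (22 + 20 + 19 + 17 + 27 + 21)/6 = 21.0000
Deviations from mean: 1.0000, -1.0000, -2.0000, -4.0000, 6.0000, 0.0000
Σ(z_t−z̄)(z_{t+1}−z̄) = (-1.0000) + (2.0000) + (8.0000) + (-24.0000) + (0.0000) = -15.0000
Denominator Σ(z_t−z̄)² = 58.0000
r_1 = -15.0000 / 58.0000 = -0.259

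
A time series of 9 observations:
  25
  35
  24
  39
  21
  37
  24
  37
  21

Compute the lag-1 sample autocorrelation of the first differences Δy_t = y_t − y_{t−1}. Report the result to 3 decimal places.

First differences Δy: 10, -11, 15, -18, 16, -13, 13, -16
Mean of differences = -0.5000
Numerator Σ(Δy_t−Δȳ)(Δy_{t+1}−Δȳ) = -1417.2500
Denominator Σ(Δy_t−Δȳ)² = 1618.0000
r_1(Δy) = -1417.2500 / 1618.0000 = -0.876

-0.876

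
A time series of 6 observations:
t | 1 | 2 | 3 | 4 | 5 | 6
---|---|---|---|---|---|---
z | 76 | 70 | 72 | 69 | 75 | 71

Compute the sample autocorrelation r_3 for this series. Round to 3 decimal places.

-0.466

Mean z̄ = (76 + 70 + 72 + 69 + 75 + 71)/6 = 72.1667
Σ(z_t−z̄)(z_{t+3}−z̄) = (-12.1389) + (-6.1389) + (0.1944) = -18.0833
Denominator Σ(z_t−z̄)² = 38.8333
r_3 = -18.0833 / 38.8333 = -0.466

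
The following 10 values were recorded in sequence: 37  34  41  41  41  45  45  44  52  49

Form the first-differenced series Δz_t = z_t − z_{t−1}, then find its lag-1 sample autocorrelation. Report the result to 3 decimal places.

First differences Δz: -3, 7, 0, 0, 4, 0, -1, 8, -3
Mean of differences = 1.3333
Numerator Σ(Δz_t−Δz̄)(Δz_{t+1}−Δz̄) = -78.7778
Denominator Σ(Δz_t−Δz̄)² = 132.0000
r_1(Δz) = -78.7778 / 132.0000 = -0.597

-0.597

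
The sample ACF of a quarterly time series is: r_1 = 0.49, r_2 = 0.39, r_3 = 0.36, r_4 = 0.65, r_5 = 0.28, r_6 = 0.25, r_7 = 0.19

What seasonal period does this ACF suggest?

The largest autocorrelation is r_4 = 0.65; the remaining lags stay at or below 0.49. The elevated value at lag 1 (0.49), dropping to 0.39 at lag 2, reflects decaying short-term dependence rather than seasonality.
The dominant spike at lag 4 indicates a seasonal period of 4.

4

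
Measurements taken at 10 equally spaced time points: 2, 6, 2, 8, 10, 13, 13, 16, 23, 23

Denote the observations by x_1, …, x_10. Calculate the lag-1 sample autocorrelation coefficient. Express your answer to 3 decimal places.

Mean x̄ = (2 + 6 + 2 + 8 + 10 + 13 + 13 + 16 + 23 + 23)/10 = 11.6000
Numerator Σ_{t=1}^{9}(x_t−x̄)(x_{t+1}−x̄) = 333.8400
Denominator Σ(x_t−x̄)² = 514.4000
r_1 = 333.8400 / 514.4000 = 0.649

0.649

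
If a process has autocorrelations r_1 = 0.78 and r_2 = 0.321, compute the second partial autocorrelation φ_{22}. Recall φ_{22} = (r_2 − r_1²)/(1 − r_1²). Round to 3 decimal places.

-0.734

φ_{22} = (r_2 − r_1²) / (1 − r_1²)
r_1² = (0.78)² = 0.6084
Numerator = 0.321 − 0.6084 = -0.2874; denominator = 1 − 0.6084 = 0.3916
φ_{22} = -0.2874 / 0.3916 = -0.734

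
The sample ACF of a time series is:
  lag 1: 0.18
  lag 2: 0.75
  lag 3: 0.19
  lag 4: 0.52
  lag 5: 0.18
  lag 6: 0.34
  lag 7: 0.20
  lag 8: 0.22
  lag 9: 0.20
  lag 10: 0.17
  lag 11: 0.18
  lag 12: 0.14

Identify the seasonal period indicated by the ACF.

The largest autocorrelation is r_2 = 0.75, with weaker echoes at lags 4 (0.52), 6 (0.34) and 8 (0.22); the remaining lags stay at or below 0.20.
The dominant spike at lag 2 indicates a seasonal period of 2.

2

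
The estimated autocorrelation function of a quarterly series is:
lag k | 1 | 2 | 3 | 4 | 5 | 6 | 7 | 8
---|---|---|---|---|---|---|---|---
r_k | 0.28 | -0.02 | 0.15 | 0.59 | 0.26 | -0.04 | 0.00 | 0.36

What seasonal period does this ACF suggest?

The largest autocorrelation is r_4 = 0.59, with a weaker echo at lag 8 (0.36); the remaining lags stay at or below 0.28.
The dominant spike at lag 4 indicates a seasonal period of 4.

4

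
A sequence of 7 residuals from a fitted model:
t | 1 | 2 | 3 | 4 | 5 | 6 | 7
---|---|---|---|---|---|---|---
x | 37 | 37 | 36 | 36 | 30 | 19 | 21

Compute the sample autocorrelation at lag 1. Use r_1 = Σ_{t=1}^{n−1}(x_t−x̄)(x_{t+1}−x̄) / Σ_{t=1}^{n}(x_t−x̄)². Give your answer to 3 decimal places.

Mean x̄ = (37 + 37 + 36 + 36 + 30 + 19 + 21)/7 = 30.8571
Deviations from mean: 6.1429, 6.1429, 5.1429, 5.1429, -0.8571, -11.8571, -9.8571
Σ(x_t−x̄)(x_{t+1}−x̄) = (37.7347) + (31.5918) + (26.4490) + (-4.4082) + (10.1633) + (116.8776) = 218.4082
Denominator Σ(x_t−x̄)² = 366.8571
r_1 = 218.4082 / 366.8571 = 0.595

0.595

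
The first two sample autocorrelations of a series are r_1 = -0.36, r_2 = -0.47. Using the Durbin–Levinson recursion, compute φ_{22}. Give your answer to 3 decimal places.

φ_{22} = (r_2 − r_1²) / (1 − r_1²)
r_1² = (-0.36)² = 0.1296
Numerator = -0.47 − 0.1296 = -0.5996; denominator = 1 − 0.1296 = 0.8704
φ_{22} = -0.5996 / 0.8704 = -0.689

-0.689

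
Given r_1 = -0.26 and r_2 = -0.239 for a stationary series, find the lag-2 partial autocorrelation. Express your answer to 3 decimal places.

φ_{22} = (r_2 − r_1²) / (1 − r_1²)
r_1² = (-0.26)² = 0.0676
Numerator = -0.239 − 0.0676 = -0.3066; denominator = 1 − 0.0676 = 0.9324
φ_{22} = -0.3066 / 0.9324 = -0.329

-0.329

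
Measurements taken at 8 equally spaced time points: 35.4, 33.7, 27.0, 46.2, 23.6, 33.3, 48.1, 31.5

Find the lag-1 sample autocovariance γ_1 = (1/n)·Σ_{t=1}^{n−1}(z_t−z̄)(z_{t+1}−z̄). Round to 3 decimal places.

Mean z̄ = (35.4 + 33.7 + 27.0 + 46.2 + 23.6 + 33.3 + 48.1 + 31.5)/8 = 34.8500
Deviations: 0.5500, -1.1500, -7.8500, 11.3500, -11.2500, -1.5500, 13.2500, -3.3500
Σ_{t=1}^{7}(z_t−z̄)(z_{t+1}−z̄) = -255.8775
γ_1 = -255.8775 / 8 = -31.985

-31.985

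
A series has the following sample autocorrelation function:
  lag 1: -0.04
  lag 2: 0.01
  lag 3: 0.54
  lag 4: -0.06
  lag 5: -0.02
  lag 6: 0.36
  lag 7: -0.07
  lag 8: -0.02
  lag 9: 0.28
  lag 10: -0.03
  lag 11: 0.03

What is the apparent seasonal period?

3

The largest autocorrelation is r_3 = 0.54, with weaker echoes at lags 6 (0.36) and 9 (0.28); the remaining lags stay at or below 0.03.
The dominant spike at lag 3 indicates a seasonal period of 3.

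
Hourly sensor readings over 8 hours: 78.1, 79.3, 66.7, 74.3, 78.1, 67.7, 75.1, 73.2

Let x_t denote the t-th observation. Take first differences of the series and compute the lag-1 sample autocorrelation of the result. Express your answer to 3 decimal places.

First differences Δx: 1.2, -12.6, 7.6, 3.8, -10.4, 7.4, -1.9
Mean of differences = -0.7000
Numerator Σ(Δx_t−Δx̄)(Δx_{t+1}−Δx̄) = -215.9700
Denominator Σ(Δx_t−Δx̄)² = 395.5000
r_1(Δx) = -215.9700 / 395.5000 = -0.546

-0.546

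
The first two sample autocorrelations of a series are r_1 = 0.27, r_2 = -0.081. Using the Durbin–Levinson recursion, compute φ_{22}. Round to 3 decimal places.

φ_{22} = (r_2 − r_1²) / (1 − r_1²)
r_1² = (0.27)² = 0.0729
Numerator = -0.081 − 0.0729 = -0.1539; denominator = 1 − 0.0729 = 0.9271
φ_{22} = -0.1539 / 0.9271 = -0.166

-0.166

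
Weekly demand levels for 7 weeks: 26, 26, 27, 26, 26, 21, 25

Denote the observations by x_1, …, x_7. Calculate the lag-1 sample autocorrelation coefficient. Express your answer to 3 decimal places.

0.070

Mean x̄ = (26 + 26 + 27 + 26 + 26 + 21 + 25)/7 = 25.2857
Numerator Σ_{t=1}^{6}(x_t−x̄)(x_{t+1}−x̄) = 1.6327
Denominator Σ(x_t−x̄)² = 23.4286
r_1 = 1.6327 / 23.4286 = 0.070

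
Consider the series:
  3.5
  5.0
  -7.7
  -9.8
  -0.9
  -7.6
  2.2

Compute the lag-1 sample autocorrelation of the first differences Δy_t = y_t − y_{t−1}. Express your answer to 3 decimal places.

-0.359

First differences Δy: 1.5, -12.7, -2.1, 8.9, -6.7, 9.8
Mean of differences = -0.2167
Numerator Σ(Δy_t−Δȳ)(Δy_{t+1}−Δȳ) = -139.1369
Denominator Σ(Δy_t−Δȳ)² = 387.8083
r_1(Δy) = -139.1369 / 387.8083 = -0.359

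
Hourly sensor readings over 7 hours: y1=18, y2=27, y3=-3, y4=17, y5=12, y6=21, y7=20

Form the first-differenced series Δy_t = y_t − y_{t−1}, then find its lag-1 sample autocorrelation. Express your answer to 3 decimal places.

-0.687

First differences Δy: 9, -30, 20, -5, 9, -1
Mean of differences = 0.3333
Numerator Σ(Δy_t−Δȳ)(Δy_{t+1}−Δȳ) = -1022.1111
Denominator Σ(Δy_t−Δȳ)² = 1487.3333
r_1(Δy) = -1022.1111 / 1487.3333 = -0.687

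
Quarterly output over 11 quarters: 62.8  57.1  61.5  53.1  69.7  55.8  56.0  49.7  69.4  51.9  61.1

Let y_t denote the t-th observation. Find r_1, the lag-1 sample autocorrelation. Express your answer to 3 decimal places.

-0.616

Mean ȳ = (62.8 + 57.1 + 61.5 + 53.1 + 69.7 + 55.8 + 56.0 + 49.7 + 69.4 + 51.9 + 61.1)/11 = 58.9182
Numerator Σ_{t=1}^{10}(y_t−ȳ)(y_{t+1}−ȳ) = -272.6231
Denominator Σ(y_t−ȳ)² = 442.2364
r_1 = -272.6231 / 442.2364 = -0.616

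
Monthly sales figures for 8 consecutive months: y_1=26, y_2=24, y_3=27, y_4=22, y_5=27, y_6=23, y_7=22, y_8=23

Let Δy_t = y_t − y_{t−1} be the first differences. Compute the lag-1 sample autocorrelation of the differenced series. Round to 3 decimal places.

-0.803

First differences Δy: -2, 3, -5, 5, -4, -1, 1
Mean of differences = -0.4286
Numerator Σ(Δy_t−Δȳ)(Δy_{t+1}−Δȳ) = -64.0408
Denominator Σ(Δy_t−Δȳ)² = 79.7143
r_1(Δy) = -64.0408 / 79.7143 = -0.803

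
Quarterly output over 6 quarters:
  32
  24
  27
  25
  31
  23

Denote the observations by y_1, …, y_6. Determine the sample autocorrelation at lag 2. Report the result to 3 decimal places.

Mean ȳ = (32 + 24 + 27 + 25 + 31 + 23)/6 = 27.0000
Deviations from mean: 5.0000, -3.0000, 0.0000, -2.0000, 4.0000, -4.0000
Σ(y_t−ȳ)(y_{t+2}−ȳ) = (0.0000) + (6.0000) + (0.0000) + (8.0000) = 14.0000
Denominator Σ(y_t−ȳ)² = 70.0000
r_2 = 14.0000 / 70.0000 = 0.200

0.200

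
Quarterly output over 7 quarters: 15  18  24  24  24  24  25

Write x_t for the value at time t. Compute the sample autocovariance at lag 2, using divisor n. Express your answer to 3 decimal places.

-1.143

Mean x̄ = (15 + 18 + 24 + 24 + 24 + 24 + 25)/7 = 22.0000
Deviations: -7.0000, -4.0000, 2.0000, 2.0000, 2.0000, 2.0000, 3.0000
Σ_{t=1}^{5}(x_t−x̄)(x_{t+2}−x̄) = -8.0000
γ_2 = -8.0000 / 7 = -1.143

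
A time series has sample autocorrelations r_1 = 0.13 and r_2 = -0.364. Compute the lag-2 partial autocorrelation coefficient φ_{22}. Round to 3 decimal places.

-0.387

φ_{22} = (r_2 − r_1²) / (1 − r_1²)
r_1² = (0.13)² = 0.0169
Numerator = -0.364 − 0.0169 = -0.3809; denominator = 1 − 0.0169 = 0.9831
φ_{22} = -0.3809 / 0.9831 = -0.387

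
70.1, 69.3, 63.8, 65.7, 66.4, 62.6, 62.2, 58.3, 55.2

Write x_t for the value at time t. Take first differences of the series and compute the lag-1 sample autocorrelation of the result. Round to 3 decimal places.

-0.346

First differences Δx: -0.8, -5.5, 1.9, 0.7, -3.8, -0.4, -3.9, -3.1
Mean of differences = -1.8625
Numerator Σ(Δx_t−Δx̄)(Δx_{t+1}−Δx̄) = -16.1664
Denominator Σ(Δx_t−Δx̄)² = 46.6588
r_1(Δx) = -16.1664 / 46.6588 = -0.346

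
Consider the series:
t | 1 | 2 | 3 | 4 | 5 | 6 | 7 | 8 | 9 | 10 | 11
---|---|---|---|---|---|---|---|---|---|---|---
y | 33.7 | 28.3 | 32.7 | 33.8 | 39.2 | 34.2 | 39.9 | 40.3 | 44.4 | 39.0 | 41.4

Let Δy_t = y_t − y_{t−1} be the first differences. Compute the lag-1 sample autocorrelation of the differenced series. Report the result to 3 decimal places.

-0.595

First differences Δy: -5.4, 4.4, 1.1, 5.4, -5.0, 5.7, 0.4, 4.1, -5.4, 2.4
Mean of differences = 0.7700
Numerator Σ(Δy_t−Δȳ)(Δy_{t+1}−Δȳ) = -108.4919
Denominator Σ(Δy_t−Δȳ)² = 182.3410
r_1(Δy) = -108.4919 / 182.3410 = -0.595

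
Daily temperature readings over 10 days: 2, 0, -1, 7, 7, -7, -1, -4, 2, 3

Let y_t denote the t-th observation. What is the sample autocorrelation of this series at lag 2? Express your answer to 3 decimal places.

Mean ȳ = (2 + 0 − 1 + 7 + 7 − 7 − 1 − 4 + 2 + 3)/10 = 0.8000
Numerator Σ_{t=1}^{8}(y_t−ȳ)(y_{t+2}−ȳ) = -53.0800
Denominator Σ(y_t−ȳ)² = 175.6000
r_2 = -53.0800 / 175.6000 = -0.302

-0.302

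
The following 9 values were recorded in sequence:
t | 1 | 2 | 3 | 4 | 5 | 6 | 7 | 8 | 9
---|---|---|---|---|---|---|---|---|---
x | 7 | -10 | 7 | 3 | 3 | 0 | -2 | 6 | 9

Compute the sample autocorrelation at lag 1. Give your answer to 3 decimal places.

-0.332

Mean x̄ = (7 − 10 + 7 + 3 + 3 + 0 − 2 + 6 + 9)/9 = 2.5556
Numerator Σ_{t=1}^{8}(x_t−x̄)(x_{t+1}−x̄) = -92.4198
Denominator Σ(x_t−x̄)² = 278.2222
r_1 = -92.4198 / 278.2222 = -0.332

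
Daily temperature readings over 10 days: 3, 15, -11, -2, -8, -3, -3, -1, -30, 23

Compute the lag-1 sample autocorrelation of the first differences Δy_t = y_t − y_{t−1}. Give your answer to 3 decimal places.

First differences Δy: 12, -26, 9, -6, 5, 0, 2, -29, 53
Mean of differences = 2.2222
Numerator Σ(Δy_t−Δȳ)(Δy_{t+1}−Δȳ) = -2129.9383
Denominator Σ(Δy_t−Δȳ)² = 4571.5556
r_1(Δy) = -2129.9383 / 4571.5556 = -0.466

-0.466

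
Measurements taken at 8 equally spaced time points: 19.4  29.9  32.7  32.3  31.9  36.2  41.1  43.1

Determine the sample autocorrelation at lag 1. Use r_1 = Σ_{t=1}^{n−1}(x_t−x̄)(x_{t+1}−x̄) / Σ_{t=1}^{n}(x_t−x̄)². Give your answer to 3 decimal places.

0.392

Mean x̄ = (19.4 + 29.9 + 32.7 + 32.3 + 31.9 + 36.2 + 41.1 + 43.1)/8 = 33.3250
Σ(x_t−x̄)(x_{t+1}−x̄) = (47.6931) + (2.1406) + (0.6406) + (1.4606) + (-4.0969) + (22.3531) + (76.0006) = 146.1919
Denominator Σ(x_t−x̄)² = 373.3750
r_1 = 146.1919 / 373.3750 = 0.392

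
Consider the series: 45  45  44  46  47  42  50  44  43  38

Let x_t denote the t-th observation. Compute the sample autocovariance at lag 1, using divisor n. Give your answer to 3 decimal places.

Mean x̄ = (45 + 45 + 44 + 46 + 47 + 42 + 50 + 44 + 43 + 38)/10 = 44.4000
Σ_{t=1}^{9}(x_t−x̄)(x_{t+1}−x̄) = -8.7600
γ_1 = -8.7600 / 10 = -0.876

-0.876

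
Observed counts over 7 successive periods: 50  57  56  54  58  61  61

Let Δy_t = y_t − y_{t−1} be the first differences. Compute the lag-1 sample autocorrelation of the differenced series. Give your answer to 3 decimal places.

-0.199

First differences Δy: 7, -1, -2, 4, 3, 0
Mean of differences = 1.8333
Numerator Σ(Δy_t−Δȳ)(Δy_{t+1}−Δȳ) = -11.6944
Denominator Σ(Δy_t−Δȳ)² = 58.8333
r_1(Δy) = -11.6944 / 58.8333 = -0.199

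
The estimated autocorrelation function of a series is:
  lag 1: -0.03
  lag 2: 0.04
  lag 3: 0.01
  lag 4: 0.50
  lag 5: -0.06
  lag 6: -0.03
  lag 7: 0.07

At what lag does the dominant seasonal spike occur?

4

The largest autocorrelation is r_4 = 0.50; the remaining lags stay at or below 0.07.
The dominant spike at lag 4 indicates a seasonal period of 4.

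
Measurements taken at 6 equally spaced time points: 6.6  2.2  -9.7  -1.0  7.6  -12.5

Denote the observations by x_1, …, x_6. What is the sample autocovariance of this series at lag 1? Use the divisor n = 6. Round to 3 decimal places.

-17.004

Mean x̄ = (6.6 + 2.2 − 9.7 − 1.0 + 7.6 − 12.5)/6 = -1.1333
Deviations: 7.7333, 3.3333, -8.5667, 0.1333, 8.7333, -11.3667
Σ_{t=1}^{5}(x_t−x̄)(x_{t+1}−x̄) = -102.0244
γ_1 = -102.0244 / 6 = -17.004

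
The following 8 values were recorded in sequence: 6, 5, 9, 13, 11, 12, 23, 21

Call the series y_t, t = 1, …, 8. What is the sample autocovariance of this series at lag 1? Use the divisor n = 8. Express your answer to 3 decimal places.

19.656

Mean ȳ = (6 + 5 + 9 + 13 + 11 + 12 + 23 + 21)/8 = 12.5000
Deviations: -6.5000, -7.5000, -3.5000, 0.5000, -1.5000, -0.5000, 10.5000, 8.5000
Σ_{t=1}^{7}(y_t−ȳ)(y_{t+1}−ȳ) = 157.2500
γ_1 = 157.2500 / 8 = 19.656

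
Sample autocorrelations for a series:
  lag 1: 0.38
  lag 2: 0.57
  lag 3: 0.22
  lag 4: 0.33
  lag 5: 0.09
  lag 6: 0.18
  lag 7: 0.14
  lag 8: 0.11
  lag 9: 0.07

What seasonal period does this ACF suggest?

The largest autocorrelation is r_2 = 0.57; the remaining lags stay at or below 0.38.
The dominant spike at lag 2 indicates a seasonal period of 2.

2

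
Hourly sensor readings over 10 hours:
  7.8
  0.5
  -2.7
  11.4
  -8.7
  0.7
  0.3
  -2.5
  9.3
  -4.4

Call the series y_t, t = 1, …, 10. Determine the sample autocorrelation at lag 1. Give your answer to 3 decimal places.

Mean ȳ = (7.8 + 0.5 − 2.7 + 11.4 − 8.7 + 0.7 + 0.3 − 2.5 + 9.3 − 4.4)/10 = 1.1700
Numerator Σ_{t=1}^{9}(y_t−ȳ)(y_{t+1}−ȳ) = -209.2899
Denominator Σ(y_t−ȳ)² = 373.0210
r_1 = -209.2899 / 373.0210 = -0.561

-0.561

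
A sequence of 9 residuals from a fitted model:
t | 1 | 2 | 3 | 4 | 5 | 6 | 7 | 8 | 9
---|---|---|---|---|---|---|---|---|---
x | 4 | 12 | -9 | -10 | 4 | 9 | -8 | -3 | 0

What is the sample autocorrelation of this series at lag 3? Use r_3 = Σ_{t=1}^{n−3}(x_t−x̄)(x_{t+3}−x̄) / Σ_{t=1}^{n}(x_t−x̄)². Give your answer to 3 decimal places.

Mean x̄ = (4 + 12 − 9 − 10 + 4 + 9 − 8 − 3 + 0)/9 = -0.1111
Numerator Σ_{t=1}^{6}(x_t−x̄)(x_{t+3}−x̄) = -4.7037
Denominator Σ(x_t−x̄)² = 510.8889
r_3 = -4.7037 / 510.8889 = -0.009

-0.009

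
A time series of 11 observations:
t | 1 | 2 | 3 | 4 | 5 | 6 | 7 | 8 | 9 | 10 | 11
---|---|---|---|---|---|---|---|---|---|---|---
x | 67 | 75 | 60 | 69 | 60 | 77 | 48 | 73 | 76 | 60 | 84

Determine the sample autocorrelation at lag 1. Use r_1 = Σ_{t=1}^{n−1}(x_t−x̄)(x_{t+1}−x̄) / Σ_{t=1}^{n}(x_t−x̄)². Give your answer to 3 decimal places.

-0.544

Mean x̄ = (67 + 75 + 60 + 69 + 60 + 77 + 48 + 73 + 76 + 60 + 84)/11 = 68.0909
Numerator Σ_{t=1}^{10}(x_t−x̄)(x_{t+1}−x̄) = -581.7355
Denominator Σ(x_t−x̄)² = 1068.9091
r_1 = -581.7355 / 1068.9091 = -0.544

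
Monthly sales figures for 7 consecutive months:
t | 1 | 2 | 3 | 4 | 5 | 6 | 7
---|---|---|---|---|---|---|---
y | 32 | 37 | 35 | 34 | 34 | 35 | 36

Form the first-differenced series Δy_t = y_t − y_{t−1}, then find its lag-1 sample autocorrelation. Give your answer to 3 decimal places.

-0.208

First differences Δy: 5, -2, -1, 0, 1, 1
Mean of differences = 0.6667
Numerator Σ(Δy_t−Δȳ)(Δy_{t+1}−Δȳ) = -6.1111
Denominator Σ(Δy_t−Δȳ)² = 29.3333
r_1(Δy) = -6.1111 / 29.3333 = -0.208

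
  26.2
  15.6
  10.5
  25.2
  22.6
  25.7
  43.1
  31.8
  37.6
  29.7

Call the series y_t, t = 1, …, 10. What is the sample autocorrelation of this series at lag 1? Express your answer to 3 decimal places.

Mean ȳ = (26.2 + 15.6 + 10.5 + 25.2 + 22.6 + 25.7 + 43.1 + 31.8 + 37.6 + 29.7)/10 = 26.8000
Numerator Σ_{t=1}^{9}(y_t−ȳ)(y_{t+1}−ȳ) = 375.5900
Denominator Σ(y_t−ȳ)² = 828.6400
r_1 = 375.5900 / 828.6400 = 0.453

0.453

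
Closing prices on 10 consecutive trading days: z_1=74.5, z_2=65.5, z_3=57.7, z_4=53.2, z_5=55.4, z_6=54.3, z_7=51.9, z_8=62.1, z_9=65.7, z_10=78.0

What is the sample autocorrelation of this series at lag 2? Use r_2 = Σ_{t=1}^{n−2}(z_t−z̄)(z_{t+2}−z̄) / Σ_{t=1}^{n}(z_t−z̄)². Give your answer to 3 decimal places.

Mean z̄ = (74.5 + 65.5 + 57.7 + 53.2 + 55.4 + 54.3 + 51.9 + 62.1 + 65.7 + 78.0)/10 = 61.8300
Numerator Σ_{t=1}^{8}(z_t−z̄)(z_{t+2}−z̄) = 35.2942
Denominator Σ(z_t−z̄)² = 738.7010
r_2 = 35.2942 / 738.7010 = 0.048

0.048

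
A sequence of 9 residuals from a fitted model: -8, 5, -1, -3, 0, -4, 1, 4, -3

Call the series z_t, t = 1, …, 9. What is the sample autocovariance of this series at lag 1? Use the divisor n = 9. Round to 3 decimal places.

Mean z̄ = (-8 + 5 − 1 − 3 + 0 − 4 + 1 + 4 − 3)/9 = -1.0000
Σ_{t=1}^{8}(z_t−z̄)(z_{t+1}−z̄) = -53.0000
γ_1 = -53.0000 / 9 = -5.889

-5.889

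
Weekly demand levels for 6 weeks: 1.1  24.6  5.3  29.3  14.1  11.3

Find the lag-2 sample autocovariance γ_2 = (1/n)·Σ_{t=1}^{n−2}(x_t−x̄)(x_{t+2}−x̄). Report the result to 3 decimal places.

38.367

Mean x̄ = (1.1 + 24.6 + 5.3 + 29.3 + 14.1 + 11.3)/6 = 14.2833
Deviations: -13.1833, 10.3167, -8.9833, 15.0167, -0.1833, -2.9833
Σ_{t=1}^{4}(x_t−x̄)(x_{t+2}−x̄) = 230.1994
γ_2 = 230.1994 / 6 = 38.367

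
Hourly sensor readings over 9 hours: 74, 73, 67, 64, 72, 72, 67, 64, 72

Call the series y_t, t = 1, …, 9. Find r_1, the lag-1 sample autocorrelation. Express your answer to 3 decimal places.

0.053

Mean ȳ = (74 + 73 + 67 + 64 + 72 + 72 + 67 + 64 + 72)/9 = 69.4444
Numerator Σ_{t=1}^{8}(y_t−ȳ)(y_{t+1}−ȳ) = 6.5802
Denominator Σ(y_t−ȳ)² = 124.2222
r_1 = 6.5802 / 124.2222 = 0.053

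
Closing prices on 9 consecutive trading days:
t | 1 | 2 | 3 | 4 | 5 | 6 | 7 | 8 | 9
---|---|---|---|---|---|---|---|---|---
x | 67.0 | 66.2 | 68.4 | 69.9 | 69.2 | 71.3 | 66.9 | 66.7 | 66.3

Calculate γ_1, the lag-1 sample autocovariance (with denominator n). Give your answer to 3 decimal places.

0.902

Mean x̄ = (67.0 + 66.2 + 68.4 + 69.9 + 69.2 + 71.3 + 66.9 + 66.7 + 66.3)/9 = 67.9889
Σ_{t=1}^{8}(x_t−x̄)(x_{t+1}−x̄) = 8.1188
γ_1 = 8.1188 / 9 = 0.902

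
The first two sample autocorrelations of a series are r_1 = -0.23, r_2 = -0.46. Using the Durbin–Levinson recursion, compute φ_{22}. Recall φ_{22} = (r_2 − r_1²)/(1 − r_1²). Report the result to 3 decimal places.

φ_{22} = (r_2 − r_1²) / (1 − r_1²)
r_1² = (-0.23)² = 0.0529
Numerator = -0.46 − 0.0529 = -0.5129; denominator = 1 − 0.0529 = 0.9471
φ_{22} = -0.5129 / 0.9471 = -0.542

-0.542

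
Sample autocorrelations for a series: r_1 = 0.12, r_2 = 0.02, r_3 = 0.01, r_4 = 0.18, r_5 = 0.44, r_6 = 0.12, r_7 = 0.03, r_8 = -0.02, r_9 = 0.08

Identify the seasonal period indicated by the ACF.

5

The largest autocorrelation is r_5 = 0.44; the remaining lags stay at or below 0.18.
The dominant spike at lag 5 indicates a seasonal period of 5.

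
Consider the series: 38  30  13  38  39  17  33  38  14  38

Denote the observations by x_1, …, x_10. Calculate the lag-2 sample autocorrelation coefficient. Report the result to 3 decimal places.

-0.429

Mean x̄ = (38 + 30 + 13 + 38 + 39 + 17 + 33 + 38 + 14 + 38)/10 = 29.8000
Numerator Σ_{t=1}^{8}(x_t−x̄)(x_{t+2}−x̄) = -454.4800
Denominator Σ(x_t−x̄)² = 1059.6000
r_2 = -454.4800 / 1059.6000 = -0.429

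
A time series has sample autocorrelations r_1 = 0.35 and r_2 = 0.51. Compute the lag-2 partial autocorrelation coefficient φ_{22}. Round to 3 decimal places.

φ_{22} = (r_2 − r_1²) / (1 − r_1²)
r_1² = (0.35)² = 0.1225
Numerator = 0.51 − 0.1225 = 0.3875; denominator = 1 − 0.1225 = 0.8775
φ_{22} = 0.3875 / 0.8775 = 0.442

0.442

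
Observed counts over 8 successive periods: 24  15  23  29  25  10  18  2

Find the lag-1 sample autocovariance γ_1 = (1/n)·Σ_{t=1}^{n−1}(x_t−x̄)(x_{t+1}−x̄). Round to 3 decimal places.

4.992

Mean x̄ = (24 + 15 + 23 + 29 + 25 + 10 + 18 + 2)/8 = 18.2500
Σ_{t=1}^{7}(x_t−x̄)(x_{t+1}−x̄) = 39.9375
γ_1 = 39.9375 / 8 = 4.992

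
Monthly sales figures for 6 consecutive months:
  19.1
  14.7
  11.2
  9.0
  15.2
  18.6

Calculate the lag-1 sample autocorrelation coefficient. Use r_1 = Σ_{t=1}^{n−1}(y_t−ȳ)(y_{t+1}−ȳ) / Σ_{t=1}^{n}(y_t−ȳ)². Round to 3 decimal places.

0.232

Mean ȳ = (19.1 + 14.7 + 11.2 + 9.0 + 15.2 + 18.6)/6 = 14.6333
Deviations from mean: 4.4667, 0.0667, -3.4333, -5.6333, 0.5667, 3.9667
Σ(y_t−ȳ)(y_{t+1}−ȳ) = (0.2978) + (-0.2289) + (19.3411) + (-3.1922) + (2.2478) = 18.4656
Denominator Σ(y_t−ȳ)² = 79.5333
r_1 = 18.4656 / 79.5333 = 0.232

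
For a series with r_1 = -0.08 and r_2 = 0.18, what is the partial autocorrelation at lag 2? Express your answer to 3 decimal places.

φ_{22} = (r_2 − r_1²) / (1 − r_1²)
r_1² = (-0.08)² = 0.0064
Numerator = 0.18 − 0.0064 = 0.1736; denominator = 1 − 0.0064 = 0.9936
φ_{22} = 0.1736 / 0.9936 = 0.175

0.175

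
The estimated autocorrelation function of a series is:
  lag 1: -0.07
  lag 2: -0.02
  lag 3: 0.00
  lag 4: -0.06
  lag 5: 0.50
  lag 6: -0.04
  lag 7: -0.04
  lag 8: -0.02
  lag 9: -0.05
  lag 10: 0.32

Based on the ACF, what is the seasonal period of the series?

5

The largest autocorrelation is r_5 = 0.50, with a weaker echo at lag 10 (0.32); the remaining lags stay at or below 0.00.
The dominant spike at lag 5 indicates a seasonal period of 5.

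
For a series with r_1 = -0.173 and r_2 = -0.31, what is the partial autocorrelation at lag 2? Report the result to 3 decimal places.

φ_{22} = (r_2 − r_1²) / (1 − r_1²)
r_1² = (-0.173)² = 0.029929
Numerator = -0.31 − 0.0299 = -0.3399; denominator = 1 − 0.0299 = 0.9701
φ_{22} = -0.3399 / 0.9701 = -0.350

-0.350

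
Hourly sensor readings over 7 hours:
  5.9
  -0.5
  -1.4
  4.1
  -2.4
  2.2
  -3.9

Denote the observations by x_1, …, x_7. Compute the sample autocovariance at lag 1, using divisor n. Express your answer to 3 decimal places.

-4.737

Mean x̄ = (5.9 − 0.5 − 1.4 + 4.1 − 2.4 + 2.2 − 3.9)/7 = 0.5714
Deviations: 5.3286, -1.0714, -1.9714, 3.5286, -2.9714, 1.6286, -4.4714
Σ_{t=1}^{6}(x_t−x̄)(x_{t+1}−x̄) = -33.1594
γ_1 = -33.1594 / 7 = -4.737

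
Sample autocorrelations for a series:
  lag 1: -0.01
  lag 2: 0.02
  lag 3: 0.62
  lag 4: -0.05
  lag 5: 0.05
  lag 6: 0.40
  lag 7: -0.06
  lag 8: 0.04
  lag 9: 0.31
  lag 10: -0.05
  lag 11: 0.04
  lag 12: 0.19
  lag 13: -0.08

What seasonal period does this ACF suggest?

The largest autocorrelation is r_3 = 0.62, with weaker echoes at lags 6 (0.40), 9 (0.31) and 12 (0.19); the remaining lags stay at or below 0.05.
The dominant spike at lag 3 indicates a seasonal period of 3.

3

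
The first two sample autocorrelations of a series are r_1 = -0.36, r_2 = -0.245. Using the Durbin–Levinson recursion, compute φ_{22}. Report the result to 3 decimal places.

φ_{22} = (r_2 − r_1²) / (1 − r_1²)
r_1² = (-0.36)² = 0.1296
Numerator = -0.245 − 0.1296 = -0.3746; denominator = 1 − 0.1296 = 0.8704
φ_{22} = -0.3746 / 0.8704 = -0.430

-0.430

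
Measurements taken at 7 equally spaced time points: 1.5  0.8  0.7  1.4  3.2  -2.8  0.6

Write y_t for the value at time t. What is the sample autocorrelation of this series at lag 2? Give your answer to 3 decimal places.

-0.146

Mean ȳ = (1.5 + 0.8 + 0.7 + 1.4 + 3.2 − 2.8 + 0.6)/7 = 0.7714
Deviations from mean: 0.7286, 0.0286, -0.0714, 0.6286, 2.4286, -3.5714, -0.1714
Σ(y_t−ȳ)(y_{t+2}−ȳ) = (-0.0520) + (0.0180) + (-0.1735) + (-2.2449) + (-0.4163) = -2.8688
Denominator Σ(y_t−ȳ)² = 19.6143
r_2 = -2.8688 / 19.6143 = -0.146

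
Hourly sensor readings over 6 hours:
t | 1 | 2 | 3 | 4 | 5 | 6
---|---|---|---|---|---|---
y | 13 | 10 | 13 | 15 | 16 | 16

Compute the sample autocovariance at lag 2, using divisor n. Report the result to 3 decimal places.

Mean ȳ = (13 + 10 + 13 + 15 + 16 + 16)/6 = 13.8333
Deviations: -0.8333, -3.8333, -0.8333, 1.1667, 2.1667, 2.1667
Σ_{t=1}^{4}(y_t−ȳ)(y_{t+2}−ȳ) = -3.0556
γ_2 = -3.0556 / 6 = -0.509

-0.509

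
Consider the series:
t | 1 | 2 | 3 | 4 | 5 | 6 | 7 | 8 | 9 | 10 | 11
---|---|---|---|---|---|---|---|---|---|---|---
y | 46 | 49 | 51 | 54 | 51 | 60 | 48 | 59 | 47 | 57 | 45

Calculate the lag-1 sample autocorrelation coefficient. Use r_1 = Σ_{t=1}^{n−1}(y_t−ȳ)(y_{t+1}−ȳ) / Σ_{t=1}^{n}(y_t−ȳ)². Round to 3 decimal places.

Mean ȳ = (46 + 49 + 51 + 54 + 51 + 60 + 48 + 59 + 47 + 57 + 45)/11 = 51.5455
Numerator Σ_{t=1}^{10}(y_t−ȳ)(y_{t+1}−ȳ) = -142.5702
Denominator Σ(y_t−ȳ)² = 276.7273
r_1 = -142.5702 / 276.7273 = -0.515

-0.515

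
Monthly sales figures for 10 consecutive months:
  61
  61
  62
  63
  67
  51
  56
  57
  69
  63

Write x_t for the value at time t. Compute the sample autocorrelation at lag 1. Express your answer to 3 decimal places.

Mean x̄ = (61 + 61 + 62 + 63 + 67 + 51 + 56 + 57 + 69 + 63)/10 = 61.0000
Numerator Σ_{t=1}^{9}(x_t−x̄)(x_{t+1}−x̄) = 8.0000
Denominator Σ(x_t−x̄)² = 250.0000
r_1 = 8.0000 / 250.0000 = 0.032

0.032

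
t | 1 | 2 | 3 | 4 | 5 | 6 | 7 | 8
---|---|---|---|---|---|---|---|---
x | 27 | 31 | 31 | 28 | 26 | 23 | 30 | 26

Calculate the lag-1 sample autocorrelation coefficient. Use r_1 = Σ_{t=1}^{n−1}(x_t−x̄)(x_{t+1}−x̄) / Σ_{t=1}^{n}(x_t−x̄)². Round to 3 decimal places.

0.039

Mean x̄ = (27 + 31 + 31 + 28 + 26 + 23 + 30 + 26)/8 = 27.7500
Σ(x_t−x̄)(x_{t+1}−x̄) = (-2.4375) + (10.5625) + (0.8125) + (-0.4375) + (8.3125) + (-10.6875) + (-3.9375) = 2.1875
Denominator Σ(x_t−x̄)² = 55.5000
r_1 = 2.1875 / 55.5000 = 0.039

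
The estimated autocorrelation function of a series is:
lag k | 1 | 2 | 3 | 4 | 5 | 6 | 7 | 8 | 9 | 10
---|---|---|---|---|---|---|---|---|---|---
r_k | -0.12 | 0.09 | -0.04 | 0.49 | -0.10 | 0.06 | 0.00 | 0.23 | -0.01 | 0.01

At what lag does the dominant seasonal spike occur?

4

The largest autocorrelation is r_4 = 0.49, with a weaker echo at lag 8 (0.23); the remaining lags stay at or below 0.09.
The dominant spike at lag 4 indicates a seasonal period of 4.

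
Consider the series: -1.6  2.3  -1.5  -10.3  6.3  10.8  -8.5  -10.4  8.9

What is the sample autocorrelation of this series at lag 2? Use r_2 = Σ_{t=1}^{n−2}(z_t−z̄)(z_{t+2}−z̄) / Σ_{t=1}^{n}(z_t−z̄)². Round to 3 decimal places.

Mean z̄ = (-1.6 + 2.3 − 1.5 − 10.3 + 6.3 + 10.8 − 8.5 − 10.4 + 8.9)/9 = -0.4444
Σ(z_t−z̄)(z_{t+2}−z̄) = (1.2198) + (-27.0480) + (-7.1191) + (-110.8202) + (-54.3302) + (-111.9447) + (-75.2747) = -385.3173
Denominator Σ(z_t−z̄)² = 530.3622
r_2 = -385.3173 / 530.3622 = -0.727

-0.727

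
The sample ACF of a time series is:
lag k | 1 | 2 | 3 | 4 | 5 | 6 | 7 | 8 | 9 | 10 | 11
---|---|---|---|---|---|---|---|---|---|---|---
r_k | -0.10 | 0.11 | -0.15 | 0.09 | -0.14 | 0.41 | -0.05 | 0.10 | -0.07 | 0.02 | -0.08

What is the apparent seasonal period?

The largest autocorrelation is r_6 = 0.41; the remaining lags stay at or below 0.11.
The dominant spike at lag 6 indicates a seasonal period of 6.

6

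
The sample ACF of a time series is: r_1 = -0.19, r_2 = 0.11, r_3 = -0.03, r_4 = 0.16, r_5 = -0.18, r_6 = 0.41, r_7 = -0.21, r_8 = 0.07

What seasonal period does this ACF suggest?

6

The largest autocorrelation is r_6 = 0.41; the remaining lags stay at or below 0.16.
The dominant spike at lag 6 indicates a seasonal period of 6.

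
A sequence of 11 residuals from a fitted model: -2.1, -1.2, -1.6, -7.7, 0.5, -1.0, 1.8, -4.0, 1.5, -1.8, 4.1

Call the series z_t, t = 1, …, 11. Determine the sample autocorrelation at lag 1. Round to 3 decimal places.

-0.283

Mean z̄ = (-2.1 − 1.2 − 1.6 − 7.7 + 0.5 − 1.0 + 1.8 − 4.0 + 1.5 − 1.8 + 4.1)/11 = -1.0455
Numerator Σ_{t=1}^{10}(z_t−z̄)(z_{t+1}−z̄) = -27.8766
Denominator Σ(z_t−z̄)² = 98.4673
r_1 = -27.8766 / 98.4673 = -0.283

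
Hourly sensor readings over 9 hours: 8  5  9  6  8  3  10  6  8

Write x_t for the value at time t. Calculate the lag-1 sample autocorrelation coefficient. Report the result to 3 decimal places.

Mean x̄ = (8 + 5 + 9 + 6 + 8 + 3 + 10 + 6 + 8)/9 = 7.0000
Numerator Σ_{t=1}^{8}(x_t−x̄)(x_{t+1}−x̄) = -29.0000
Denominator Σ(x_t−x̄)² = 38.0000
r_1 = -29.0000 / 38.0000 = -0.763

-0.763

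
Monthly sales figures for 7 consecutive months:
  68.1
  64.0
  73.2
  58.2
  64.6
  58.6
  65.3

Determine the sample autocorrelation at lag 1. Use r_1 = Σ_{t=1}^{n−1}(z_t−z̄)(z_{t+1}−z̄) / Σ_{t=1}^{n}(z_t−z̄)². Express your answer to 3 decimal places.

-0.406

Mean z̄ = (68.1 + 64.0 + 73.2 + 58.2 + 64.6 + 58.6 + 65.3)/7 = 64.5714
Deviations from mean: 3.5286, -0.5714, 8.6286, -6.3714, 0.0286, -5.9714, 0.7286
Numerator Σ_{t=1}^{6}(z_t−z̄)(z_{t+1}−z̄) = -66.6265
Denominator Σ(z_t−z̄)² = 164.0143
r_1 = -66.6265 / 164.0143 = -0.406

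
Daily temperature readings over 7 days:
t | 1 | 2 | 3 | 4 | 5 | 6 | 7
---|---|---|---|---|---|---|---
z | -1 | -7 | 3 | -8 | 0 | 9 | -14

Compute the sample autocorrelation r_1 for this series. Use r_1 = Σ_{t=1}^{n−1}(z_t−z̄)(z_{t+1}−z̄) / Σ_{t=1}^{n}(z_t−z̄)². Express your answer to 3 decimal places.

Mean z̄ = (-1 − 7 + 3 − 8 + 0 + 9 − 14)/7 = -2.5714
Deviations from mean: 1.5714, -4.4286, 5.5714, -5.4286, 2.5714, 11.5714, -11.4286
Numerator Σ_{t=1}^{6}(z_t−z̄)(z_{t+1}−z̄) = -178.3265
Denominator Σ(z_t−z̄)² = 353.7143
r_1 = -178.3265 / 353.7143 = -0.504

-0.504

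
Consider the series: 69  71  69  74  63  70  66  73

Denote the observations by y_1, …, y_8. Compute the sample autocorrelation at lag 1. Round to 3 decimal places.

-0.565

Mean ȳ = (69 + 71 + 69 + 74 + 63 + 70 + 66 + 73)/8 = 69.3750
Σ(y_t−ȳ)(y_{t+1}−ȳ) = (-0.6094) + (-0.6094) + (-1.7344) + (-29.4844) + (-3.9844) + (-2.1094) + (-12.2344) = -50.7656
Denominator Σ(y_t−ȳ)² = 89.8750
r_1 = -50.7656 / 89.8750 = -0.565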